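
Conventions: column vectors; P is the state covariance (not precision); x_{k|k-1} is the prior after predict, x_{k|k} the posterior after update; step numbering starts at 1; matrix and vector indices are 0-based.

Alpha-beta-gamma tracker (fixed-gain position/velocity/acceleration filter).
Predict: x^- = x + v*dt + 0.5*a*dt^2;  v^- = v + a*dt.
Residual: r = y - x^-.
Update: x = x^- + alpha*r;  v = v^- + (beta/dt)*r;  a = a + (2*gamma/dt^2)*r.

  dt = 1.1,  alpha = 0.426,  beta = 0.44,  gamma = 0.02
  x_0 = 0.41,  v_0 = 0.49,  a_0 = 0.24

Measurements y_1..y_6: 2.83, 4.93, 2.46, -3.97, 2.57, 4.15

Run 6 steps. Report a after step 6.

step 1: x_pred=1.0942  r=1.7358  x^+=1.8337  v^+=1.4483  a^+=0.2974
step 2: x_pred=3.6067  r=1.3233  x^+=4.1704  v^+=2.3048  a^+=0.3411
step 3: x_pred=6.9120  r=-4.4520  x^+=5.0155  v^+=0.8992  a^+=0.1940
step 4: x_pred=6.1219  r=-10.0919  x^+=1.8228  v^+=-2.9242  a^+=-0.1397
step 5: x_pred=-1.4784  r=4.0484  x^+=0.2462  v^+=-1.4585  a^+=-0.0058
step 6: x_pred=-1.3617  r=5.5117  x^+=0.9863  v^+=0.7397  a^+=0.1764

a_post = 0.1764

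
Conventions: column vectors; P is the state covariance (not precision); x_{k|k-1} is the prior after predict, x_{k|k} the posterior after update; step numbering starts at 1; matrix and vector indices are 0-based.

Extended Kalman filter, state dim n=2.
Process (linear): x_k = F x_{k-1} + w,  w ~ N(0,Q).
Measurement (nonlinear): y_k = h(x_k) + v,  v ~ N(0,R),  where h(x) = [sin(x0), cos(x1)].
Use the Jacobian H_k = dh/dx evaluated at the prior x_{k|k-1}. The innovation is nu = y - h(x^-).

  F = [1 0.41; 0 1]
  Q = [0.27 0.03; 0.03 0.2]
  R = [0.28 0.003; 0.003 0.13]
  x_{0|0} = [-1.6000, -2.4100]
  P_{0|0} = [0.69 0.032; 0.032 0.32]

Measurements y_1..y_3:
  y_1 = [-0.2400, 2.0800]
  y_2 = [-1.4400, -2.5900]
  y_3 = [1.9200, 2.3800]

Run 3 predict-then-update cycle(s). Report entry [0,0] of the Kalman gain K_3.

step 1: x^-=[-2.5881, -2.4100]  P^-=[1.0400 0.1932; 0.1932 0.5200]  H_jac=[-0.8507 0.0000; 0.0000 0.6681]  S=[1.0327 -0.1068; -0.1068 0.3621]  K=[-0.8457 0.1070; -0.0618 0.9412]  nu=[0.2857, 2.8241]  x^+=[-2.5275, 0.2304]  P^+=[0.2780 0.0170; 0.0170 0.1829]
step 2: x^-=[-2.4330, 0.2304]  P^-=[0.5927 0.1220; 0.1220 0.3829]  H_jac=[-0.7593 0.0000; 0.0000 -0.2284]  S=[0.6217 0.0242; 0.0242 0.1500]  K=[-0.7212 -0.0696; -0.1272 -0.5626]  nu=[-0.7892, -3.5636]  x^+=[-1.6157, 2.3355]  P^+=[0.2662 0.0491; 0.0491 0.3219]
step 3: x^-=[-0.6581, 2.3355]  P^-=[0.6306 0.2111; 0.2111 0.5219]  H_jac=[0.7911 0.0000; 0.0000 -0.7216]  S=[0.6747 -0.1175; -0.1175 0.4017]  K=[0.7095 -0.1716; 0.0888 -0.9114]  nu=[2.5316, 3.0723]  x^+=[0.6110, -0.2399]  P^+=[0.2505 0.0280; 0.0280 0.1638]

K[0,0] = 0.7095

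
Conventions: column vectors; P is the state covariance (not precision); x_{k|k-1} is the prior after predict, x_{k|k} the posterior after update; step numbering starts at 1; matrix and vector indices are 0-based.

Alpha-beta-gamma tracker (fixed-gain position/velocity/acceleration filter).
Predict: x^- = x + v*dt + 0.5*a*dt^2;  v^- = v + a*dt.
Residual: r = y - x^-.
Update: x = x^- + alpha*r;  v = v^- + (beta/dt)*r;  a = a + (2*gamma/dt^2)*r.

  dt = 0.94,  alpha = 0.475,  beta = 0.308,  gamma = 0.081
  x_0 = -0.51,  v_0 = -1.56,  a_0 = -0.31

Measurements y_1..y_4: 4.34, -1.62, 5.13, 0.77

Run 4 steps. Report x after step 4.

x_post = 2.9238

step 1: x_pred=-2.1134  r=6.4534  x^+=0.9520  v^+=0.2631  a^+=0.8732
step 2: x_pred=1.5851  r=-3.2051  x^+=0.0627  v^+=0.0337  a^+=0.2855
step 3: x_pred=0.2205  r=4.9095  x^+=2.5525  v^+=1.9108  a^+=1.1857
step 4: x_pred=4.8725  r=-4.1025  x^+=2.9238  v^+=1.6811  a^+=0.4335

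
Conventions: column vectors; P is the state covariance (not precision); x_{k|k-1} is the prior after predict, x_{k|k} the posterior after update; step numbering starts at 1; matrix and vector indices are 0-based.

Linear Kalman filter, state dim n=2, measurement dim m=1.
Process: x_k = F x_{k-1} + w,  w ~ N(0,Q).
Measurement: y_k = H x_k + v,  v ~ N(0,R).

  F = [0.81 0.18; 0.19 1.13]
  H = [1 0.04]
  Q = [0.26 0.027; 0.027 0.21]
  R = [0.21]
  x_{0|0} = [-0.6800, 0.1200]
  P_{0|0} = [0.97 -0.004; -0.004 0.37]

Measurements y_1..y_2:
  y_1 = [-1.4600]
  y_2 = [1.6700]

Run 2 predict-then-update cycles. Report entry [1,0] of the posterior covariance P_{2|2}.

step 1: x^-=[-0.5292, 0.0064]  P^-=[0.9072 0.2477; 0.2477 0.7158]  S=[1.1382]  K=[0.8058; 0.2428]  nu=[-0.9311]  x^+=[-1.2794, -0.2197]  P^+=[0.1682 0.0250; 0.0250 0.6486]
step 2: x^-=[-1.0759, -0.4913]  P^-=[0.3987 0.2086; 0.2086 1.0551]  S=[0.6271]  K=[0.6491; 0.4000]  nu=[2.7655]  x^+=[0.7192, 0.6148]  P^+=[0.1345 0.0458; 0.0458 0.9548]

P_post[1,0] = 0.0458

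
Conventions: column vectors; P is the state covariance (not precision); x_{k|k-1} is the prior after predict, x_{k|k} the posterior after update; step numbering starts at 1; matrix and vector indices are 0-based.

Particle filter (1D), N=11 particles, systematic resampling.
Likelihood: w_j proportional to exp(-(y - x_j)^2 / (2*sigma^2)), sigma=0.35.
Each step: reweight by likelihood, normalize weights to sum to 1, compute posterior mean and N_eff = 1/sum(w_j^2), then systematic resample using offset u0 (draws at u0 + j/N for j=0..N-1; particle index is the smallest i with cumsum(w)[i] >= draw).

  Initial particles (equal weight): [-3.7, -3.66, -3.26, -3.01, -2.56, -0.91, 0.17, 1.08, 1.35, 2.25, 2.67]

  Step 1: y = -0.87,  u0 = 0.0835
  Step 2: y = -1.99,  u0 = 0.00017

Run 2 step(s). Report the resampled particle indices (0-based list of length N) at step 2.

resampled_idx = [0, 0, 1, 2, 3, 4, 5, 6, 7, 8, 9]

step 1: w=[0.0000, 0.0000, 0.0000, 0.0000, 0.0000, 0.9880, 0.0120, 0.0000, 0.0000, 0.0000, 0.0000]  mean=-0.8970  Neff=1.0244  idx=[5, 5, 5, 5, 5, 5, 5, 5, 5, 5, 6]
step 2: w=[0.1000, 0.1000, 0.1000, 0.1000, 0.1000, 0.1000, 0.1000, 0.1000, 0.1000, 0.1000, 0.0000]  mean=-0.9100  Neff=10.0000  idx=[0, 0, 1, 2, 3, 4, 5, 6, 7, 8, 9]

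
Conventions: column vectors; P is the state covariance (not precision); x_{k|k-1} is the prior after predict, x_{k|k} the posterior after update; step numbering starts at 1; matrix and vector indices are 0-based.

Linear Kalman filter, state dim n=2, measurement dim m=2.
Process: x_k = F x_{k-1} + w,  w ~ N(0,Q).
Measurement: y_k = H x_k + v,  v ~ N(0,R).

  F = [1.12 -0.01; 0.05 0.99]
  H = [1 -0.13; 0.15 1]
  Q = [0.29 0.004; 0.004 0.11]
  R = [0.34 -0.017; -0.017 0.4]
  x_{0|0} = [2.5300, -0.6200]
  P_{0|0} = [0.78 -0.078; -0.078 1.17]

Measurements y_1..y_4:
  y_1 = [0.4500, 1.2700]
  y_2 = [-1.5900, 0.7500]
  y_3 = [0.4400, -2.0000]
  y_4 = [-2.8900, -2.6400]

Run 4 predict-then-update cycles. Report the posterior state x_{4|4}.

step 1: x^-=[2.8398, -0.4873]  P^-=[1.2703 -0.0504; -0.0504 1.2509]  S=[1.6445 -0.0384; -0.0384 1.6644]  K=[0.7788 0.1022; -0.1121 0.7445]  nu=[-2.4531, 1.3313]  x^+=[1.0654, 0.7788]  P^+=[0.2616 -0.0116; -0.0116 0.3014]
step 2: x^-=[1.1854, 0.8243]  P^-=[0.6184 0.0028; 0.0028 0.4049]  S=[0.9645 0.0259; 0.0259 0.8197]  K=[0.6382 0.0965; -0.0650 0.4966]  nu=[-2.6683, -0.2521]  x^+=[-0.5417, 0.8725]  P^+=[0.2148 -0.0045; -0.0045 0.2004]
step 3: x^-=[-0.6155, 0.8367]  P^-=[0.5595 0.0091; 0.0091 0.3065]  S=[0.9023 0.0360; 0.0360 0.7218]  K=[0.6149 0.0982; -0.0512 0.4291]  nu=[1.1642, -2.7444]  x^+=[-0.1691, -0.4005]  P^+=[0.2071 -0.0022; -0.0022 0.1728]
step 4: x^-=[-0.1854, -0.4049]  P^-=[0.5498 0.0114; 0.0114 0.2797]  S=[0.8916 0.0403; 0.0403 0.6955]  K=[0.6105 0.0996; -0.0464 0.4073]  nu=[-2.7572, -2.2073]  x^+=[-2.0886, -1.1760]  P^+=[0.2057 -0.0014; -0.0014 0.1639]

x_post = [-2.0886, -1.1760]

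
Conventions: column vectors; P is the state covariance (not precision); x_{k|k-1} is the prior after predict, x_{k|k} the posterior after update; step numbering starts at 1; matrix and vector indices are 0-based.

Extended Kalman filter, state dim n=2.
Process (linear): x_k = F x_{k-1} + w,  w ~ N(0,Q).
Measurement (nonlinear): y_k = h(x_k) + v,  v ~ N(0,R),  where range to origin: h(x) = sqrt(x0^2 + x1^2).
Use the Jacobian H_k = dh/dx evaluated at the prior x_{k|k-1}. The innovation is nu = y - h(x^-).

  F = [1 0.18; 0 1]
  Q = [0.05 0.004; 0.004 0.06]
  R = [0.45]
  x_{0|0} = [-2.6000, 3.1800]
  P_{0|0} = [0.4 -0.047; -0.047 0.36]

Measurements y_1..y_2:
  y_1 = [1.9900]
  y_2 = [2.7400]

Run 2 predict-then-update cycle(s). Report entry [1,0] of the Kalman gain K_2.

step 1: x^-=[-2.0276, 3.1800]  P^-=[0.4447 0.0218; 0.0218 0.4200]  H_jac=[-0.5376 0.8432]  S=[0.8574]  K=[-0.2574; 0.3994]  nu=[-1.7814]  x^+=[-1.5690, 2.4686]  P^+=[0.3879 0.1100; 0.1100 0.2832]
step 2: x^-=[-1.1247, 2.4686]  P^-=[0.4867 0.1649; 0.1649 0.3432]  H_jac=[-0.4146 0.9100]  S=[0.6934]  K=[-0.0745; 0.3518]  nu=[0.0273]  x^+=[-1.1267, 2.4782]  P^+=[0.4828 0.1831; 0.1831 0.2574]

K[1,0] = 0.3518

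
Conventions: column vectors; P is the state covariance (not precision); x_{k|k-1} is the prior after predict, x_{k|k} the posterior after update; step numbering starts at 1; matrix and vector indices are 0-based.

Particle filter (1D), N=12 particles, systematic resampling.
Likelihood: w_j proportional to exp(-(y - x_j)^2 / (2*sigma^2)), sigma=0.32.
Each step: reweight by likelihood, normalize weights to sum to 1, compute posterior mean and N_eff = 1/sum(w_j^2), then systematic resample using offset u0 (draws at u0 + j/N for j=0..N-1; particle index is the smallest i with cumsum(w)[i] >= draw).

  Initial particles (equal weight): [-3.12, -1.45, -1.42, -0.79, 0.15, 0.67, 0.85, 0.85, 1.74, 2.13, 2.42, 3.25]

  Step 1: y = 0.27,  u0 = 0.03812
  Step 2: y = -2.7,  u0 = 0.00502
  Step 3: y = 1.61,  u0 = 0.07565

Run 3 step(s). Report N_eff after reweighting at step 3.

step 1: w=[0.0000, 0.0000, 0.0000, 0.0023, 0.5233, 0.2571, 0.1086, 0.1086, 0.0000, 0.0000, 0.0000, 0.0000]  mean=0.4336  Neff=2.7505  idx=[4, 4, 4, 4, 4, 4, 5, 5, 5, 6, 6, 7]
step 2: w=[0.1667, 0.1667, 0.1667, 0.1667, 0.1667, 0.1667, 0.0000, 0.0000, 0.0000, 0.0000, 0.0000, 0.0000]  mean=0.1500  Neff=6.0000  idx=[0, 0, 1, 1, 2, 2, 3, 3, 4, 4, 5, 5]
step 3: w=[0.0833, 0.0833, 0.0833, 0.0833, 0.0833, 0.0833, 0.0833, 0.0833, 0.0833, 0.0833, 0.0833, 0.0833]  mean=0.1500  Neff=12.0000  idx=[0, 1, 2, 3, 4, 5, 6, 7, 8, 9, 10, 11]

N_eff = 12.0000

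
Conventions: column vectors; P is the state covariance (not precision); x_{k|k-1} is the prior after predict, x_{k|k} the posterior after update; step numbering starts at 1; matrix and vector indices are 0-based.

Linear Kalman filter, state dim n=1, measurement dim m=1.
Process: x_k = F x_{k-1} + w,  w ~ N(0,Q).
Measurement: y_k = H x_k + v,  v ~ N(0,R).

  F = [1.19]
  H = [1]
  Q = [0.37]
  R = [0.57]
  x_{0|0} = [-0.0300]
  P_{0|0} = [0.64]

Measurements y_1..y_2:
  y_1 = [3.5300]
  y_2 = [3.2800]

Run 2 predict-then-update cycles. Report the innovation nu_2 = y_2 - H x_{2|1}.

step 1: x^-=[-0.0357]  P^-=[1.2763]  S=[1.8463]  K=[0.6913]  nu=[3.5657]  x^+=[2.4292]  P^+=[0.3940]
step 2: x^-=[2.8907]  P^-=[0.9280]  S=[1.4980]  K=[0.6195]  nu=[0.3893]  x^+=[3.1319]  P^+=[0.3531]

innov = [0.3893]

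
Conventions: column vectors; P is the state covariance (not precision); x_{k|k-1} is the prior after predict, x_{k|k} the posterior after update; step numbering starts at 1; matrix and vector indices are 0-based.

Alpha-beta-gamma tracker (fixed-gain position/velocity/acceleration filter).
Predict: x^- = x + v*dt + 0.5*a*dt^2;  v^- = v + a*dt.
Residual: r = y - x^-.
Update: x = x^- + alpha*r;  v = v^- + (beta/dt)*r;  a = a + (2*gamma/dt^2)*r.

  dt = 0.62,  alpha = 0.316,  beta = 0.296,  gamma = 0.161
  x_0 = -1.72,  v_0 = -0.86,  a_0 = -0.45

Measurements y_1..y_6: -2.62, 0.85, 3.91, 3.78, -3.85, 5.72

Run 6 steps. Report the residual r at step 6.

resid = -2.9027

step 1: x_pred=-2.3397  r=-0.2803  x^+=-2.4283  v^+=-1.2728  a^+=-0.6848
step 2: x_pred=-3.3490  r=4.1990  x^+=-2.0221  v^+=0.3073  a^+=2.8326
step 3: x_pred=-1.2872  r=5.1972  x^+=0.3551  v^+=4.5447  a^+=7.1861
step 4: x_pred=4.5540  r=-0.7740  x^+=4.3094  v^+=8.6306  a^+=6.5377
step 5: x_pred=10.9170  r=-14.7670  x^+=6.2506  v^+=5.6340  a^+=-5.8321
step 6: x_pred=8.6227  r=-2.9027  x^+=7.7055  v^+=0.6322  a^+=-8.2636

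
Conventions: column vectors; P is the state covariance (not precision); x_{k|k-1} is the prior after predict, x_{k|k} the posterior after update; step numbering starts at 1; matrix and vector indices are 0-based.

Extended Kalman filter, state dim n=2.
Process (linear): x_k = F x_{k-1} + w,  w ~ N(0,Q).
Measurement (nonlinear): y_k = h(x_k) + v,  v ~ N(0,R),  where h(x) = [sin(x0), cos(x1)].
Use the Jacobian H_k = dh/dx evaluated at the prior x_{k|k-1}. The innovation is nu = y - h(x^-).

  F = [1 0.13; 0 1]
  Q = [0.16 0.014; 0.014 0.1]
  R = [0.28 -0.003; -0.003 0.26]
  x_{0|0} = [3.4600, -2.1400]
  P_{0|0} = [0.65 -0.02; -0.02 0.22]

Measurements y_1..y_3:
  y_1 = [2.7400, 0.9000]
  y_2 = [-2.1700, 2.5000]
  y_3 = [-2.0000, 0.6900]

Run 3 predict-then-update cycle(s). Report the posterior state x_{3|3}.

step 1: x^-=[3.1818, -2.1400]  P^-=[0.8085 0.0226; 0.0226 0.3200]  H_jac=[-0.9992 0.0000; 0.0000 0.8423]  S=[1.0872 -0.0220; -0.0220 0.4870]  K=[-0.7429 0.0055; -0.0096 0.5530]  nu=[2.7802, 1.4390]  x^+=[1.1242, -1.3709]  P^+=[0.2082 0.0043; 0.0043 0.1707]
step 2: x^-=[0.9459, -1.3709]  P^-=[0.3722 0.0405; 0.0405 0.2707]  H_jac=[0.5850 0.0000; 0.0000 0.9801]  S=[0.4074 0.0202; 0.0202 0.5200]  K=[0.5317 0.0557; 0.0329 0.5089]  nu=[-2.9811, 2.3014]  x^+=[-0.5110, -0.2978]  P^+=[0.2542 0.0131; 0.0131 0.1349]
step 3: x^-=[-0.5497, -0.2978]  P^-=[0.4199 0.0447; 0.0447 0.2349]  H_jac=[0.8527 0.0000; 0.0000 0.2934]  S=[0.5853 0.0082; 0.0082 0.2802]  K=[0.6113 0.0289; 0.0617 0.2441]  nu=[-1.4776, -0.2660]  x^+=[-1.4607, -0.4539]  P^+=[0.2006 0.0194; 0.0194 0.2157]

x_post = [-1.4607, -0.4539]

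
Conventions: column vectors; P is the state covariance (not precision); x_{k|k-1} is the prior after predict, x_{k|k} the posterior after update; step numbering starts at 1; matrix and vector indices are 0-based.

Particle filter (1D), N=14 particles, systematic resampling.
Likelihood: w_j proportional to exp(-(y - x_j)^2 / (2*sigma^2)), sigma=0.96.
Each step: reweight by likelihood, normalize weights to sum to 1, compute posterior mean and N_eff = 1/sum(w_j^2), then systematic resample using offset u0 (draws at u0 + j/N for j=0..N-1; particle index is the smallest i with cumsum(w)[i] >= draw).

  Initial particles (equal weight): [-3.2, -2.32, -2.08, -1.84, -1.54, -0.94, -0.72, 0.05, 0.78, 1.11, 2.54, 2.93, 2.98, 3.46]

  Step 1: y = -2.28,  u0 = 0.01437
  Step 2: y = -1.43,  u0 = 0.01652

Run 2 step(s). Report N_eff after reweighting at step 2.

step 1: w=[0.1274, 0.2015, 0.1974, 0.1816, 0.1499, 0.0761, 0.0539, 0.0106, 0.0013, 0.0004, 0.0000, 0.0000, 0.0000, 0.0000]  mean=-1.9591  Neff=6.2485  idx=[0, 0, 1, 1, 1, 2, 2, 2, 3, 3, 4, 4, 5, 6]
step 2: w=[0.0180, 0.0180, 0.0641, 0.0641, 0.0641, 0.0783, 0.0783, 0.0783, 0.0899, 0.0899, 0.0978, 0.0978, 0.0865, 0.0749]  mean=-1.8172  Neff=12.5380  idx=[0, 2, 3, 5, 5, 6, 7, 8, 9, 10, 10, 11, 12, 13]

N_eff = 12.5380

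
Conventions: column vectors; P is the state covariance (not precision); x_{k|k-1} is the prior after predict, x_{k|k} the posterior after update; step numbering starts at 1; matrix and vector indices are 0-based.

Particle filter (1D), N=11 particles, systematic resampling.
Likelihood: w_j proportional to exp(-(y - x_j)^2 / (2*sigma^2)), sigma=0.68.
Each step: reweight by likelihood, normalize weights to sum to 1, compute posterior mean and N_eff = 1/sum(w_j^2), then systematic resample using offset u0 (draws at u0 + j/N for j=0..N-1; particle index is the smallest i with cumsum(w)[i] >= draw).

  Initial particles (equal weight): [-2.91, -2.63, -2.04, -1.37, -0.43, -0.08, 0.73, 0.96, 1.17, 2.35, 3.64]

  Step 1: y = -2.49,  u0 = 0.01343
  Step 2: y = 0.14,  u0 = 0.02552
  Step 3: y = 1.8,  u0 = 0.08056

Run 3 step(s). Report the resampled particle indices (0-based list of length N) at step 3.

step 1: w=[0.2871, 0.3401, 0.2791, 0.0895, 0.0035, 0.0007, 0.0000, 0.0000, 0.0000, 0.0000, 0.0000]  mean=-2.4235  Neff=3.5208  idx=[0, 0, 0, 0, 1, 1, 1, 2, 2, 2, 3]
step 2: w=[0.0004, 0.0004, 0.0004, 0.0004, 0.0024, 0.0024, 0.0024, 0.0567, 0.0567, 0.0567, 0.8211]  mean=-1.4956  Neff=1.4623  idx=[7, 8, 10, 10, 10, 10, 10, 10, 10, 10, 10]
step 3: w=[0.0007, 0.0007, 0.1110, 0.1110, 0.1110, 0.1110, 0.1110, 0.1110, 0.1110, 0.1110, 0.1110]  mean=-1.3709  Neff=9.0249  idx=[2, 3, 4, 5, 5, 6, 7, 8, 9, 10, 10]

resampled_idx = [2, 3, 4, 5, 5, 6, 7, 8, 9, 10, 10]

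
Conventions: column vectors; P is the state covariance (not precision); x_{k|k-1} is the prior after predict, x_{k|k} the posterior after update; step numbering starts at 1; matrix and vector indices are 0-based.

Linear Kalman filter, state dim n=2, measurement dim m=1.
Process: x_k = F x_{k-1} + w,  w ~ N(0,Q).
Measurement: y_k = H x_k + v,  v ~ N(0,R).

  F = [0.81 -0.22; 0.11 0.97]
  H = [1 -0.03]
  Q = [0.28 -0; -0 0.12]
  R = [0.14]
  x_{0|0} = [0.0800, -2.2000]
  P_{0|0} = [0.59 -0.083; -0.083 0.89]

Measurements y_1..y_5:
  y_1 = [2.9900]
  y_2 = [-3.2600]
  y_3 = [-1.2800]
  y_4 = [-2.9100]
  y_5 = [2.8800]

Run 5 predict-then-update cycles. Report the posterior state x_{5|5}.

x_post = [1.5737, -1.8647]

step 1: x^-=[0.5488, -2.1252]  P^-=[0.7398 -0.2006; -0.2006 0.9468]  S=[0.8926]  K=[0.8355; -0.2565]  nu=[2.3774]  x^+=[2.5351, -2.7350]  P^+=[0.1167 -0.0093; -0.0093 0.8881]
step 2: x^-=[2.6551, -2.3741]  P^-=[0.4028 -0.1862; -0.1862 0.9550]  S=[0.5549]  K=[0.7361; -0.3872]  nu=[-5.9863]  x^+=[-1.7513, -0.0564]  P^+=[0.1022 -0.0280; -0.0280 0.8719]
step 3: x^-=[-1.4061, -0.2473]  P^-=[0.3993 -0.1983; -0.1983 0.9356]  S=[0.5520]  K=[0.7341; -0.4101]  nu=[0.1187]  x^+=[-1.3190, -0.2960]  P^+=[0.1018 -0.0321; -0.0321 0.8428]
step 4: x^-=[-1.0033, -0.4322]  P^-=[0.3990 -0.1952; -0.1952 0.9073]  S=[0.5516]  K=[0.7341; -0.4033]  nu=[-1.9197]  x^+=[-2.4125, 0.3420]  P^+=[0.1018 -0.0319; -0.0319 0.8176]
step 5: x^-=[-2.0294, 0.0664]  P^-=[0.3978 -0.1897; -0.1897 0.8837]  S=[0.5499]  K=[0.7336; -0.3932]  nu=[4.9113]  x^+=[1.5737, -1.8647]  P^+=[0.1018 -0.0311; -0.0311 0.7987]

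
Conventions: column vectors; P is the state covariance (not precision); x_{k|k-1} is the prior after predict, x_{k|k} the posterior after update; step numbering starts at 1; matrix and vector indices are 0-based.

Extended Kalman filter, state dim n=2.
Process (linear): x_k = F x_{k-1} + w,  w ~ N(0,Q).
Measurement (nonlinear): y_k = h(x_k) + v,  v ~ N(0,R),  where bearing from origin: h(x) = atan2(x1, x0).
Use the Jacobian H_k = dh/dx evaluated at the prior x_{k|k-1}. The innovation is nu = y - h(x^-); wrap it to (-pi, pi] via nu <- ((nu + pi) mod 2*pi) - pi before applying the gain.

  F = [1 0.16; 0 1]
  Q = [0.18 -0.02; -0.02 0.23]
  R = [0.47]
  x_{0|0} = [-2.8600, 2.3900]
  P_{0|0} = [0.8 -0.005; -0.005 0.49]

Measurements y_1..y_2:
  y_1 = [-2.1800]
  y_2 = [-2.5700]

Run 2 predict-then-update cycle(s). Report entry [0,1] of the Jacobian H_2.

H_jac[0,1] = -0.2447

step 1: x^-=[-2.4776, 2.3900]  P^-=[0.9909 0.0534; 0.0534 0.7200]  H_jac=[-0.2017 -0.2091]  S=[0.5463]  K=[-0.3863; -0.2953]  nu=[1.7290]  x^+=[-3.1455, 1.8795]  P^+=[0.9094 -0.0089; -0.0089 0.6724]
step 2: x^-=[-2.8448, 1.8795]  P^-=[1.1038 0.0787; 0.0787 0.9024]  H_jac=[-0.1617 -0.2447]  S=[0.5591]  K=[-0.3536; -0.4177]  nu=[1.1554]  x^+=[-3.2533, 1.3969]  P^+=[1.0339 -0.0039; -0.0039 0.8048]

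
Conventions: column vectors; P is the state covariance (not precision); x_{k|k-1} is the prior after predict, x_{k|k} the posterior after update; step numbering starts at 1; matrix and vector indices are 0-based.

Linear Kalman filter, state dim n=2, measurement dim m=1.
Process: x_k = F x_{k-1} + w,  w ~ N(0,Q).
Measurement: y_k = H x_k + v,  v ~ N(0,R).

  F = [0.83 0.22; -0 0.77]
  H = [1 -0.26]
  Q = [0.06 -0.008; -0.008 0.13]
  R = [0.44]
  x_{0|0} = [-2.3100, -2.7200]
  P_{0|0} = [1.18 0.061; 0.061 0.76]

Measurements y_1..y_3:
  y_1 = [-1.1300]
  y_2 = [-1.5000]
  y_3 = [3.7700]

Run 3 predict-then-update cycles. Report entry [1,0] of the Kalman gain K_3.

step 1: x^-=[-2.5157, -2.0944]  P^-=[0.9320 0.1597; 0.1597 0.5806]  S=[1.3282]  K=[0.6704; 0.0066]  nu=[0.8412]  x^+=[-1.9518, -2.0888]  P^+=[0.3350 0.1538; 0.1538 0.5805]
step 2: x^-=[-2.0795, -1.6084]  P^-=[0.3751 0.1887; 0.1887 0.4742]  S=[0.7490]  K=[0.4352; 0.0873]  nu=[0.1613]  x^+=[-2.0093, -1.5943]  P^+=[0.2332 0.1602; 0.1602 0.4685]
step 3: x^-=[-2.0185, -1.2276]  P^-=[0.3018 0.1738; 0.1738 0.4078]  S=[0.6790]  K=[0.3779; 0.0998]  nu=[5.4693]  x^+=[0.0486, -0.6820]  P^+=[0.2048 0.1482; 0.1482 0.4010]

K[1,0] = 0.0998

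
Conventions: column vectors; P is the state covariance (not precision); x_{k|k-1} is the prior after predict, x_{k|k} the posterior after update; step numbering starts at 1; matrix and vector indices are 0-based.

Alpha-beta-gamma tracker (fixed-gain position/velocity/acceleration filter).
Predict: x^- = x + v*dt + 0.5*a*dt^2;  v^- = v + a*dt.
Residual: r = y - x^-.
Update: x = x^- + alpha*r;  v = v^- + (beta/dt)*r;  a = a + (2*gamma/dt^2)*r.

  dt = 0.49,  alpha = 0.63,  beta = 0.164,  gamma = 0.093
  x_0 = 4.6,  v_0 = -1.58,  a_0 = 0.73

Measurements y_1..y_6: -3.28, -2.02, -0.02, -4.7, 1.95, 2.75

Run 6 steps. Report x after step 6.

step 1: x_pred=3.9134  r=-7.1934  x^+=-0.6184  v^+=-3.6299  a^+=-4.8426
step 2: x_pred=-2.9784  r=0.9584  x^+=-2.3746  v^+=-5.6820  a^+=-4.1001
step 3: x_pred=-5.6510  r=5.6310  x^+=-2.1035  v^+=-5.8064  a^+=0.2621
step 4: x_pred=-4.9171  r=0.2171  x^+=-4.7803  v^+=-5.6053  a^+=0.4303
step 5: x_pred=-7.4753  r=9.4253  x^+=-1.5373  v^+=-2.2398  a^+=7.7318
step 6: x_pred=-1.7067  r=4.4567  x^+=1.1010  v^+=3.0404  a^+=11.1843

x_post = 1.1010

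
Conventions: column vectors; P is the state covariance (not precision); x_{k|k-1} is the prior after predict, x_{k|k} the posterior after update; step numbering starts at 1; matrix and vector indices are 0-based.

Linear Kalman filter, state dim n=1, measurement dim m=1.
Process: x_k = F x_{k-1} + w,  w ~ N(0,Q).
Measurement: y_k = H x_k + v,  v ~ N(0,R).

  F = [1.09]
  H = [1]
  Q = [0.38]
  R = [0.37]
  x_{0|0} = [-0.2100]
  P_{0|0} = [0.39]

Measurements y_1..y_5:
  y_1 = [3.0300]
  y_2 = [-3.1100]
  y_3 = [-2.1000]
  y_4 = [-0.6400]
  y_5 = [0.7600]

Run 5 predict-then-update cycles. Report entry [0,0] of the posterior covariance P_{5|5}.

P_post[0,0] = 0.2374

step 1: x^-=[-0.2289]  P^-=[0.8434]  S=[1.2134]  K=[0.6951]  nu=[3.2589]  x^+=[2.0362]  P^+=[0.2572]
step 2: x^-=[2.2195]  P^-=[0.6855]  S=[1.0555]  K=[0.6495]  nu=[-5.3295]  x^+=[-1.2419]  P^+=[0.2403]
step 3: x^-=[-1.3536]  P^-=[0.6655]  S=[1.0355]  K=[0.6427]  nu=[-0.7464]  x^+=[-1.8333]  P^+=[0.2378]
step 4: x^-=[-1.9983]  P^-=[0.6625]  S=[1.0325]  K=[0.6417]  nu=[1.3583]  x^+=[-1.1267]  P^+=[0.2374]
step 5: x^-=[-1.2282]  P^-=[0.6621]  S=[1.0321]  K=[0.6415]  nu=[1.9882]  x^+=[0.0472]  P^+=[0.2374]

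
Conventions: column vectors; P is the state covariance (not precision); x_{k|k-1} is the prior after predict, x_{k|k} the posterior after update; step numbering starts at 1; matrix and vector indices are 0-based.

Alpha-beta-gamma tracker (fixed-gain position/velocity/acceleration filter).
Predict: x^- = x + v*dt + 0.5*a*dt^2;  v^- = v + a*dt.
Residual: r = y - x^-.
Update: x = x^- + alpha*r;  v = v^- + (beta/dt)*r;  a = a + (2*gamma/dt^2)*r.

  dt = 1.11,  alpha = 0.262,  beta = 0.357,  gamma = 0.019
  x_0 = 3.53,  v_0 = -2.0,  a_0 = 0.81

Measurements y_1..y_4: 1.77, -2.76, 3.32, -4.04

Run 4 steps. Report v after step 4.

step 1: x_pred=1.8090  r=-0.0390  x^+=1.7988  v^+=-1.1134  a^+=0.8088
step 2: x_pred=1.0611  r=-3.8211  x^+=0.0600  v^+=-1.4446  a^+=0.6909
step 3: x_pred=-1.1179  r=4.4379  x^+=0.0448  v^+=0.7496  a^+=0.8278
step 4: x_pred=1.3869  r=-5.4269  x^+=-0.0349  v^+=-0.0769  a^+=0.6604

v_post = -0.0769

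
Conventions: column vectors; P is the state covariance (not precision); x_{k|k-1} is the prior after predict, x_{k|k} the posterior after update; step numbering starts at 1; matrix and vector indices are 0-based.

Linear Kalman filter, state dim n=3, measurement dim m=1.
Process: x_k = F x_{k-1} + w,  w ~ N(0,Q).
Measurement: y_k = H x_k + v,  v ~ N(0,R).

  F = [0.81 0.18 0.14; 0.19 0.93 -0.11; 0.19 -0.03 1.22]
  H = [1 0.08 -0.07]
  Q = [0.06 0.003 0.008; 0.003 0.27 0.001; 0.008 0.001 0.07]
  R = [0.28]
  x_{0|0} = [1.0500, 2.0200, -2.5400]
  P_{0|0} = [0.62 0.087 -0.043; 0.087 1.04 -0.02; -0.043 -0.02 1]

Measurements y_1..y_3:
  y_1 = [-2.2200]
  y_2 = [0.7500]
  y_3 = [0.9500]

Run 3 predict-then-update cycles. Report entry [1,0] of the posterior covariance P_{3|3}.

P_post[1,0] = -0.0217

step 1: x^-=[0.8585, 2.3575, -2.9599]  P^-=[0.5347 0.3261 0.2215; 0.3261 1.2406 -0.1568; 0.2215 -0.1568 1.5623]  S=[0.8532]  K=[0.6391; 0.5114; 0.1168]  nu=[-3.4743]  x^+=[-1.3619, 0.5807, -3.3656]  P^+=[0.1862 0.0473 0.1579; 0.0473 1.0175 -0.2077; 0.1579 -0.2077 1.5506]
step 2: x^-=[-1.4698, 0.6515, -4.3822]  P^-=[0.2846 0.1825 0.4119; 0.1825 1.2281 -0.4238; 0.4119 -0.4238 2.4734]  S=[0.5609]  K=[0.4821; 0.5534; 0.3653]  nu=[1.8609]  x^+=[-0.5726, 1.6814, -3.7024]  P^+=[0.1543 0.0329 0.3132; 0.0329 1.0563 -0.5372; 0.3132 -0.5372 2.3986]
step 3: x^-=[-0.6795, 1.8622, -4.6762]  P^-=[0.2960 0.1136 0.6381; 0.1136 1.3266 -0.8844; 0.6381 -0.8844 3.8307]  S=[0.5420]  K=[0.4805; 0.5197; 0.5521]  nu=[1.1532]  x^+=[-0.1254, 2.4615, -4.0395]  P^+=[0.1709 -0.0217 0.4944; -0.0217 1.1802 -1.0399; 0.4944 -1.0399 3.6655]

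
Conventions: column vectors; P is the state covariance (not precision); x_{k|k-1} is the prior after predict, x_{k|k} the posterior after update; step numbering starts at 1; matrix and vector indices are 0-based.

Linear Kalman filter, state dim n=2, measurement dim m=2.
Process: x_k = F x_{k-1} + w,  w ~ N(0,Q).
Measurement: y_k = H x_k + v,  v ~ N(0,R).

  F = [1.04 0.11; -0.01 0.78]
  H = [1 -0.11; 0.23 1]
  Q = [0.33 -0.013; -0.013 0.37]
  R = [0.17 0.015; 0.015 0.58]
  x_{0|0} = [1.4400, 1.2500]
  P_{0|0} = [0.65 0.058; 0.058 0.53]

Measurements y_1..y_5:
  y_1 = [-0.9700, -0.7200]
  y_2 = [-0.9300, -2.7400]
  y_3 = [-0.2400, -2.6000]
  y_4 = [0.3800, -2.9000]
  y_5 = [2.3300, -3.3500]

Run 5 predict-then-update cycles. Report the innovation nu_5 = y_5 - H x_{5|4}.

innov = [2.5422, -1.6145]

step 1: x^-=[1.6351, 0.9606]  P^-=[1.0527 0.0727; 0.0727 0.6916]  S=[1.2151 0.2519; 0.2519 1.3607]  K=[0.8442 0.0751; -0.1151 0.5419]  nu=[-2.4994, -2.0567]  x^+=[-0.6294, 0.1339]  P^+=[0.1471 0.0224; 0.0224 0.3074]
step 2: x^-=[-0.6398, 0.1107]  P^-=[0.4979 0.0300; 0.0300 0.5567]  S=[0.6681 0.0975; 0.0975 1.1768]  K=[0.7313 0.0622; -0.1181 0.4887]  nu=[-0.2780, -2.7036]  x^+=[-1.0113, -1.1776]  P^+=[0.1272 0.0178; 0.0178 0.2776]
step 3: x^-=[-1.1813, -0.9084]  P^-=[0.4750 0.0239; 0.0239 0.5386]  S=[0.6463 0.0883; 0.0883 1.1547]  K=[0.7227 0.0600; -0.1203 0.4804]  nu=[0.8413, -1.4199]  x^+=[-0.6585, -1.6918]  P^+=[0.1256 0.0168; 0.0168 0.2730]
step 4: x^-=[-0.8709, -1.3130]  P^-=[0.4730 0.0227; 0.0227 0.5358]  S=[0.6445 0.0870; 0.0870 1.1513]  K=[0.7220 0.0597; -0.1209 0.4791]  nu=[1.1065, -1.3867]  x^+=[-0.1548, -2.1111]  P^+=[0.1255 0.0166; 0.0166 0.2722]
step 5: x^-=[-0.3932, -1.6451]  P^-=[0.4728 0.0225; 0.0225 0.5354]  S=[0.6443 0.0868; 0.0868 1.1507]  K=[0.7219 0.0596; -0.1210 0.4789]  nu=[2.5422, -1.6145]  x^+=[1.3458, -2.7258]  P^+=[0.1254 0.0165; 0.0165 0.2721]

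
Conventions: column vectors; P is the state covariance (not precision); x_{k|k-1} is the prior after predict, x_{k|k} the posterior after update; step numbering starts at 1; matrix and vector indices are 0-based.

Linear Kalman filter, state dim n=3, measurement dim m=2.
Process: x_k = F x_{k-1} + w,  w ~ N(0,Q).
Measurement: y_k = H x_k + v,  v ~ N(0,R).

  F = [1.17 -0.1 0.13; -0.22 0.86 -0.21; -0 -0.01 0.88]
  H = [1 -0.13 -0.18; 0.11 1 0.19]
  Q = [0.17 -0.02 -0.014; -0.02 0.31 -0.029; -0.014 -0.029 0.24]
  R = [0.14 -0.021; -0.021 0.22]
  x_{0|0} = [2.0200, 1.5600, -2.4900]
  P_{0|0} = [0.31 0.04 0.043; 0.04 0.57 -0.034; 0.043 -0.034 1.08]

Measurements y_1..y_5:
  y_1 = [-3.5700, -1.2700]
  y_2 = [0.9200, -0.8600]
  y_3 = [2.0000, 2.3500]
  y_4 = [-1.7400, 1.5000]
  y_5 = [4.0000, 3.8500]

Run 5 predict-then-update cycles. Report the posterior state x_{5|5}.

step 1: x^-=[1.8837, 1.4201, -2.2068]  P^-=[0.6229 -0.1535 0.1570; -0.1535 0.7953 -0.2675; 0.1570 -0.2675 1.0770]  S=[0.7821 -0.1625; -0.1625 0.9329]  K=[0.8026 0.0807; -0.1087 0.7610; -0.0134 -0.0512]  nu=[-5.6663, -2.4780]  x^+=[-2.8640, 0.1504, -2.0041]  P^+=[0.1341 -0.0447 0.1623; -0.0447 0.2189 -0.2330; 0.1623 -0.2330 1.0746]
step 2: x^-=[-3.6265, 1.1803, -1.7652]  P^-=[0.4398 -0.2241 0.2976; -0.2241 0.6419 -0.4379; 0.2976 -0.4379 1.0763]  S=[0.5561 -0.1735; -0.1735 0.7028]  K=[0.7518 0.0160; -0.1888 0.7132; 0.2168 -0.2319]  nu=[4.3822, -1.3060]  x^+=[-0.3527, -0.5785, -0.5121]  P^+=[0.1294 -0.0607 0.1799; -0.0607 0.2178 -0.2644; 0.1799 -0.2644 0.9949]
step 3: x^-=[-0.4213, -0.3124, -0.4448]  P^-=[0.4420 -0.2461 0.3096; -0.2461 0.6563 -0.4504; 0.3096 -0.4504 1.0151]  S=[0.5574 -0.1901; -0.1901 0.7060]  K=[0.7525 0.0062; -0.2053 0.7148; 0.2475 -0.2498]  nu=[2.3007, 2.7933]  x^+=[1.3272, 1.2119, -0.5733]  P^+=[0.1281 -0.0611 0.1715; -0.0611 0.2163 -0.2526; 0.1715 -0.2526 0.9134]
step 4: x^-=[1.3572, 0.8706, -0.5166]  P^-=[0.4360 -0.2399 0.2905; -0.2399 0.6466 -0.4247; 0.2905 -0.4247 0.9518]  S=[0.5557 -0.1898; -0.1898 0.7043]  K=[0.7493 0.0077; -0.2025 0.7116; 0.2325 -0.2382]  nu=[-3.0770, 0.5783]  x^+=[-0.9439, 1.9051, -1.3698]  P^+=[0.1262 -0.0586 0.1615; -0.0586 0.2126 -0.2386; 0.1615 -0.2386 0.8608]
step 5: x^-=[-1.4730, 2.1337, -1.2245]  P^-=[0.4285 -0.2305 0.2729; -0.2305 0.6346 -0.4024; 0.2729 -0.4024 0.9108]  S=[0.5515 -0.1859; -0.1859 0.7004]  K=[0.7455 0.0101; -0.1975 0.7082; 0.2159 -0.2272]  nu=[5.5299, 2.1110]  x^+=[2.6710, 2.5367, -0.5104]  P^+=[0.1247 -0.0565 0.1547; -0.0565 0.2098 -0.2294; 0.1547 -0.2294 0.8307]

x_post = [2.6710, 2.5367, -0.5104]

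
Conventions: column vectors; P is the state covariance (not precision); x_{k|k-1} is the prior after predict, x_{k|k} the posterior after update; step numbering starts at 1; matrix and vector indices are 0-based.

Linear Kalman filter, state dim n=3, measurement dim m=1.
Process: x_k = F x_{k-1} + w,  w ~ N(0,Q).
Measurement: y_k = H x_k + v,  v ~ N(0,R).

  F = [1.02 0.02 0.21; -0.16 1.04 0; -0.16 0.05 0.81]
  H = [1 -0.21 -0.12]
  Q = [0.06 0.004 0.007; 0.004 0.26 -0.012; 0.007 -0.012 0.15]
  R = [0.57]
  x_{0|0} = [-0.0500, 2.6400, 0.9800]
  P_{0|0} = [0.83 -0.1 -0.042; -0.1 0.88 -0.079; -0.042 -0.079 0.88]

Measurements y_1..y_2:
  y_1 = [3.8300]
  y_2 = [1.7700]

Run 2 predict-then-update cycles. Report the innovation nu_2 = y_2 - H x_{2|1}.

innov = [-0.9564]

step 1: x^-=[0.2076, 2.7536, 0.9338]  P^-=[0.9400 -0.2348 -0.0181; -0.2348 1.2663 0.0113; -0.0181 0.0113 0.7569]  S=[1.6802]  K=[0.5901; -0.2988; -0.0662]  nu=[4.3127]  x^+=[2.7524, 1.4650, 0.6482]  P^+=[0.3550 0.0615 0.0476; 0.0615 1.1163 -0.0219; 0.0476 -0.0219 0.7495]
step 2: x^-=[2.9728, 1.0832, 0.1579]  P^-=[0.4855 0.0279 0.1178; 0.0279 1.4560 0.0198; 0.1178 0.0198 0.6386]  S=[1.0899]  K=[0.4271; -0.2571; 0.0339]  nu=[-0.9564]  x^+=[2.5643, 1.3291, 0.1254]  P^+=[0.2867 0.1476 0.1020; 0.1476 1.3840 0.0293; 0.1020 0.0293 0.6373]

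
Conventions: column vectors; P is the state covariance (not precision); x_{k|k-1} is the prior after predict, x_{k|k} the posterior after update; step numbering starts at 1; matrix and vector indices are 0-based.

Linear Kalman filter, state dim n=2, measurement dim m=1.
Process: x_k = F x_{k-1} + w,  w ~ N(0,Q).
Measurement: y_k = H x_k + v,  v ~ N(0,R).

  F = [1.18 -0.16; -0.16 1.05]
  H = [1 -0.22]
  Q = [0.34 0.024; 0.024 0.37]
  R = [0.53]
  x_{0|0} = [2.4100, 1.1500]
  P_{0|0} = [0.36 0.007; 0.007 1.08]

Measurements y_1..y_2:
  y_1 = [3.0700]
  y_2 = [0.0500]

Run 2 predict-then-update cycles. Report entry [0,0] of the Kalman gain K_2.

K[0,0] = 0.5604

step 1: x^-=[2.6598, 0.8219]  P^-=[0.8663 -0.2166; -0.2166 1.5676]  S=[1.5674]  K=[0.5831; -0.3582]  nu=[0.5910]  x^+=[3.0044, 0.6102]  P^+=[0.3334 0.1108; 0.1108 1.3665]
step 2: x^-=[3.4476, 0.1600]  P^-=[0.7974 -0.1284; -0.1284 1.8478]  S=[1.4733]  K=[0.5604; -0.3631]  nu=[-3.3624]  x^+=[1.5633, 1.3808]  P^+=[0.3347 0.1714; 0.1714 1.6536]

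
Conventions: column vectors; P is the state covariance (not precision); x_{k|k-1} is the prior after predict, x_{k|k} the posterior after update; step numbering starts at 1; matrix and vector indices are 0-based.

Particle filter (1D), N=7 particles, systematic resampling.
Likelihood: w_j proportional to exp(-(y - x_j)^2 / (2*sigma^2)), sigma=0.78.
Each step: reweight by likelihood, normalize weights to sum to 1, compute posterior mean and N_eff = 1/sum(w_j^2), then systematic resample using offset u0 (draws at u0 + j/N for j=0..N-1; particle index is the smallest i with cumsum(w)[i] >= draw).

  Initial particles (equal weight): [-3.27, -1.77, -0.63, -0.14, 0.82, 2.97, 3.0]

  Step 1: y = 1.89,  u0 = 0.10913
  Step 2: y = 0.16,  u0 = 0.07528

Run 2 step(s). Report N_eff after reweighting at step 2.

N_eff = 2.0206

step 1: w=[0.0000, 0.0000, 0.0046, 0.0288, 0.3318, 0.3260, 0.3089]  mean=2.1598  Neff=3.1991  idx=[4, 4, 5, 5, 5, 6, 6]
step 2: w=[0.4974, 0.4974, 0.0011, 0.0011, 0.0011, 0.0009, 0.0009]  mean=0.8311  Neff=2.0206  idx=[0, 0, 0, 1, 1, 1, 1]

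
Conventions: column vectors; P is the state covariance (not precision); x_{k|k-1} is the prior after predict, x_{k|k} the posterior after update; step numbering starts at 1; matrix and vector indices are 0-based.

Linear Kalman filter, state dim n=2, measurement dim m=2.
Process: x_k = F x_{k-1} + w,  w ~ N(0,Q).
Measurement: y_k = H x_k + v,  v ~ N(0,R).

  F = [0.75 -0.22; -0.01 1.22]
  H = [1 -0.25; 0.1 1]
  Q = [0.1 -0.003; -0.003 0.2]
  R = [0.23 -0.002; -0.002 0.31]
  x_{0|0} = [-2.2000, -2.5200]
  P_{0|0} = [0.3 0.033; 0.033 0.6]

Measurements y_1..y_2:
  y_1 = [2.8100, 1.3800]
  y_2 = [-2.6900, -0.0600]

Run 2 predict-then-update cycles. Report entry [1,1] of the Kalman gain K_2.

K[1,1] = 0.5946

step 1: x^-=[-1.0956, -3.0524]  P^-=[0.2869 -0.1360; -0.1360 1.0923]  S=[0.6532 -0.3790; -0.3790 1.3779]  K=[0.5308 0.0681; -0.2048 0.7265]  nu=[3.1425, 4.5420]  x^+=[0.8818, -0.3962]  P^+=[0.1239 0.0077; 0.0077 0.2249]
step 2: x^-=[0.7485, -0.4922]  P^-=[0.1780 -0.0573; -0.0573 0.5345]  S=[0.4701 -0.1736; -0.1736 0.8348]  K=[0.4243 0.0410; -0.1864 0.5946]  nu=[-3.5616, 0.3573]  x^+=[-0.7481, 0.3842]  P^+=[0.0980 0.0021; 0.0021 0.1845]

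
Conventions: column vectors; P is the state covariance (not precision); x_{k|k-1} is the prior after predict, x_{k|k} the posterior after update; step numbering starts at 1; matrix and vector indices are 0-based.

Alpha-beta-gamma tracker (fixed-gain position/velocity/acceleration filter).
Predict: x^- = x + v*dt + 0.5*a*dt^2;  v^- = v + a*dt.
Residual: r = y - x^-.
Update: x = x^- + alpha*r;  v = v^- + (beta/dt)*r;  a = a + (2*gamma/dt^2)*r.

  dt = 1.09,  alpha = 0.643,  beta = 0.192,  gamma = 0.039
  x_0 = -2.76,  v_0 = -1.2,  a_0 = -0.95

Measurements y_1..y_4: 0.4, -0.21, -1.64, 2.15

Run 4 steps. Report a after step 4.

a_post = 0.0966

step 1: x_pred=-4.6323  r=5.0323  x^+=-1.3965  v^+=-1.3491  a^+=-0.6196
step 2: x_pred=-3.2351  r=3.0251  x^+=-1.2900  v^+=-1.4916  a^+=-0.4210
step 3: x_pred=-3.1659  r=1.5259  x^+=-2.1847  v^+=-1.6817  a^+=-0.3208
step 4: x_pred=-4.2084  r=6.3584  x^+=-0.1200  v^+=-0.9114  a^+=0.0966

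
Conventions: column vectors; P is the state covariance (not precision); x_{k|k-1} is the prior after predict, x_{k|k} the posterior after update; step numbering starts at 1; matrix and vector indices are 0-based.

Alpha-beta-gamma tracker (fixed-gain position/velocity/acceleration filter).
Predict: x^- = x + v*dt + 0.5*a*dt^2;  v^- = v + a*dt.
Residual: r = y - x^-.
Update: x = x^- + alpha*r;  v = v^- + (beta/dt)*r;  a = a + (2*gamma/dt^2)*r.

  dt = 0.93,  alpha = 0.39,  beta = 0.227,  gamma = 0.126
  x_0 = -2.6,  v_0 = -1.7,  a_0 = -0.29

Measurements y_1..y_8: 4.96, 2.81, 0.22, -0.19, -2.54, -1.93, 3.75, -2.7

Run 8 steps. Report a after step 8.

step 1: x_pred=-4.3064  r=9.2664  x^+=-0.6925  v^+=0.2921  a^+=2.4099
step 2: x_pred=0.6213  r=2.1887  x^+=1.4749  v^+=3.0675  a^+=3.0476
step 3: x_pred=5.6456  r=-5.4256  x^+=3.5296  v^+=4.5775  a^+=1.4668
step 4: x_pred=8.4210  r=-8.6110  x^+=5.0627  v^+=3.8397  a^+=-1.0422
step 5: x_pred=8.1830  r=-10.7230  x^+=4.0010  v^+=0.2532  a^+=-4.1664
step 6: x_pred=2.4347  r=-4.3647  x^+=0.7325  v^+=-4.6870  a^+=-5.4382
step 7: x_pred=-5.9781  r=9.7281  x^+=-2.1841  v^+=-7.3699  a^+=-2.6037
step 8: x_pred=-10.1642  r=7.4642  x^+=-7.2532  v^+=-7.9695  a^+=-0.4290

a_post = -0.4290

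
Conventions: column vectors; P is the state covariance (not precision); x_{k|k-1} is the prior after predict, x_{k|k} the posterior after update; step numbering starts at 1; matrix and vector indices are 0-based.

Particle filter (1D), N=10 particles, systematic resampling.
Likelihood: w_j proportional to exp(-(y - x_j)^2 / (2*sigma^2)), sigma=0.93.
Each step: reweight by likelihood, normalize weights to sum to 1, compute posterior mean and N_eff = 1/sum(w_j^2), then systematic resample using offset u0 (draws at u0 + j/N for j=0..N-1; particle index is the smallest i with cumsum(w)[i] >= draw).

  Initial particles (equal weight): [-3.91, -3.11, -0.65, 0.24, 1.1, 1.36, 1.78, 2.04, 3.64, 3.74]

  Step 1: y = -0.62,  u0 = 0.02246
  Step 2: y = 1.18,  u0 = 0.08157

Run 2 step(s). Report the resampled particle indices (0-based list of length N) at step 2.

step 1: w=[0.0009, 0.0138, 0.4952, 0.3231, 0.0896, 0.0514, 0.0177, 0.0083, 0.0000, 0.0000]  mean=-0.0738  Neff=2.7712  idx=[2, 2, 2, 2, 2, 3, 3, 3, 3, 4]
step 2: w=[0.0350, 0.0350, 0.0350, 0.0350, 0.0350, 0.1457, 0.1457, 0.1457, 0.1457, 0.2420]  mean=0.2922  Neff=6.6840  idx=[2, 5, 5, 6, 7, 7, 8, 9, 9, 9]

resampled_idx = [2, 5, 5, 6, 7, 7, 8, 9, 9, 9]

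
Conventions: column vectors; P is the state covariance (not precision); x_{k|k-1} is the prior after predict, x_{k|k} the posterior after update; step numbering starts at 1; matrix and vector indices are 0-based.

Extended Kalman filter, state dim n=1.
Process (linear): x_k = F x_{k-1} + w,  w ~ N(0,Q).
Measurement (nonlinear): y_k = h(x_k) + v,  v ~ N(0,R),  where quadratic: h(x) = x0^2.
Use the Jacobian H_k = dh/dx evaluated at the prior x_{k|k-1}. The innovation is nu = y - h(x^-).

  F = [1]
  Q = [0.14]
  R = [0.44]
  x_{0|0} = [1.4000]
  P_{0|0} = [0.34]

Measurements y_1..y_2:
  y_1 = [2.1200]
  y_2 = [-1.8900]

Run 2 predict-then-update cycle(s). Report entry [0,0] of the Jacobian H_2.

H_jac[0,0] = 2.9023

step 1: x^-=[1.4000]  P^-=[0.4800]  H_jac=[2.8000]  S=[4.2032]  K=[0.3198]  nu=[0.1600]  x^+=[1.4512]  P^+=[0.0502]
step 2: x^-=[1.4512]  P^-=[0.1902]  H_jac=[2.9023]  S=[2.0425]  K=[0.2703]  nu=[-3.9959]  x^+=[0.3710]  P^+=[0.0410]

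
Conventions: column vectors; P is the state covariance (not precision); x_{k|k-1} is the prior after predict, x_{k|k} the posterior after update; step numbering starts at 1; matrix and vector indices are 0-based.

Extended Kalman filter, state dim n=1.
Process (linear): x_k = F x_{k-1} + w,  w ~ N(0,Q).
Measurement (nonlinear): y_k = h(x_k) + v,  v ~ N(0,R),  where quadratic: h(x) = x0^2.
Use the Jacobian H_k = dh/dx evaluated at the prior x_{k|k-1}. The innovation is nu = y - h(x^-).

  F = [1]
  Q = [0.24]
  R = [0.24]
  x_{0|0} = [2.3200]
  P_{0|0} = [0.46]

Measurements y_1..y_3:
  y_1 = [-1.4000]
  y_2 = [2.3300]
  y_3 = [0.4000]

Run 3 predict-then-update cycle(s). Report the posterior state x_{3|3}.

x_post = [0.9559]

step 1: x^-=[2.3200]  P^-=[0.7000]  H_jac=[4.6400]  S=[15.3107]  K=[0.2121]  nu=[-6.7824]  x^+=[0.8812]  P^+=[0.0110]
step 2: x^-=[0.8812]  P^-=[0.2510]  H_jac=[1.7624]  S=[1.0195]  K=[0.4338]  nu=[1.5535]  x^+=[1.5552]  P^+=[0.0591]
step 3: x^-=[1.5552]  P^-=[0.2991]  H_jac=[3.1103]  S=[3.1334]  K=[0.2969]  nu=[-2.0185]  x^+=[0.9559]  P^+=[0.0229]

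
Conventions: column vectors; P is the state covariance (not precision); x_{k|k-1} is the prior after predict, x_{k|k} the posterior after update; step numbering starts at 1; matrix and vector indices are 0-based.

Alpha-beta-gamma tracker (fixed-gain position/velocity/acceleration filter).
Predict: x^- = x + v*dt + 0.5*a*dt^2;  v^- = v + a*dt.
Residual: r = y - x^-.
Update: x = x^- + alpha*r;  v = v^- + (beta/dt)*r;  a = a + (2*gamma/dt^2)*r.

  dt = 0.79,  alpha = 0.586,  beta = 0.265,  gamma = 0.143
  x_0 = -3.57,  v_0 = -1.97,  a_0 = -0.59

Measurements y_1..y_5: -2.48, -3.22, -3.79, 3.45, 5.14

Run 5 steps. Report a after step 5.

step 1: x_pred=-5.3104  r=2.8304  x^+=-3.6518  v^+=-1.4867  a^+=0.7071
step 2: x_pred=-4.6056  r=1.3856  x^+=-3.7936  v^+=-0.4633  a^+=1.3420
step 3: x_pred=-3.7409  r=-0.0491  x^+=-3.7697  v^+=0.5804  a^+=1.3195
step 4: x_pred=-2.8994  r=6.3494  x^+=0.8214  v^+=3.7527  a^+=4.2292
step 5: x_pred=5.1057  r=0.0343  x^+=5.1258  v^+=7.1052  a^+=4.2449

a_post = 4.2449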